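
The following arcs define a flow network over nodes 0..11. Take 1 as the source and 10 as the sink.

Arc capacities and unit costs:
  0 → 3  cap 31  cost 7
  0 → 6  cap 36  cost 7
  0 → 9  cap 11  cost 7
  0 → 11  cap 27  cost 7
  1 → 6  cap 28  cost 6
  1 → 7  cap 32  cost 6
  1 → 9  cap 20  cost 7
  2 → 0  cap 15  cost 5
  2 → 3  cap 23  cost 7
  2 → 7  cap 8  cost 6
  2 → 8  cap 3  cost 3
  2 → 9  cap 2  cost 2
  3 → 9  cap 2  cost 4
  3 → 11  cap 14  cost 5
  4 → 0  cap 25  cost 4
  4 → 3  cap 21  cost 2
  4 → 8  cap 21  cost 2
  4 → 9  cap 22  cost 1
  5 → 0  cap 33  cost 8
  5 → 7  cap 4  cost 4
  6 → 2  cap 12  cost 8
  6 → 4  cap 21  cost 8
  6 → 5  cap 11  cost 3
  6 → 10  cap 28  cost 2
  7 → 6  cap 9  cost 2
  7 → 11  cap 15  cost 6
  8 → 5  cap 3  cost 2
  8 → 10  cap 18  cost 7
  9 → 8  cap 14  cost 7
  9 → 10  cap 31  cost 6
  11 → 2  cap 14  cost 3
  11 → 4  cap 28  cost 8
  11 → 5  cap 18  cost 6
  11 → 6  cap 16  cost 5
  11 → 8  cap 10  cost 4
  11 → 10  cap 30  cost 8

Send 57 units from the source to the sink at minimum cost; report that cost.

Minimum cost for 57 units: 664

shortest-cost path #1: 1→6→10 push 28 @ unit cost 8 (adds 224)
shortest-cost path #2: 1→9→10 push 20 @ unit cost 13 (adds 260)
shortest-cost path #3: 1→7→11→10 push 9 @ unit cost 20 (adds 180)
total cost = 664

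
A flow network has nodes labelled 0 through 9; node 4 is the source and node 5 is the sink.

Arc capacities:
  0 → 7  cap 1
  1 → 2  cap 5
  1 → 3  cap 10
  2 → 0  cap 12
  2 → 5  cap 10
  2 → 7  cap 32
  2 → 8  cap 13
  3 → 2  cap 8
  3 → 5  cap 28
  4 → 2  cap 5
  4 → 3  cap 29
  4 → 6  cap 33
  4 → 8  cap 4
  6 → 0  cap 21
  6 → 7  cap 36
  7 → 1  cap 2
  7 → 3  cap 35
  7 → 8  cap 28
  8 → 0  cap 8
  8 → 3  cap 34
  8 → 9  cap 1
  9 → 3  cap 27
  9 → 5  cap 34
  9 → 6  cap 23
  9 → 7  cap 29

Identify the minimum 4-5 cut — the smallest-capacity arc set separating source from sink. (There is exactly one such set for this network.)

Min-cut arcs: {(2,5), (3,5), (8,9)} (total capacity 39)

augment #1: 4→2→5 push 5
augment #2: 4→3→5 push 28
augment #3: 4→3→2→5 push 1
augment #4: 4→8→9→5 push 1
augment #5: 4→8→3→2→5 push 3
augment #6: 4→6→7→1→2→5 push 1
max flow = 39; residual-reachable set from 4 gives S-side
cut edges (S→T): {(2,5), (3,5), (8,9)} total cap 39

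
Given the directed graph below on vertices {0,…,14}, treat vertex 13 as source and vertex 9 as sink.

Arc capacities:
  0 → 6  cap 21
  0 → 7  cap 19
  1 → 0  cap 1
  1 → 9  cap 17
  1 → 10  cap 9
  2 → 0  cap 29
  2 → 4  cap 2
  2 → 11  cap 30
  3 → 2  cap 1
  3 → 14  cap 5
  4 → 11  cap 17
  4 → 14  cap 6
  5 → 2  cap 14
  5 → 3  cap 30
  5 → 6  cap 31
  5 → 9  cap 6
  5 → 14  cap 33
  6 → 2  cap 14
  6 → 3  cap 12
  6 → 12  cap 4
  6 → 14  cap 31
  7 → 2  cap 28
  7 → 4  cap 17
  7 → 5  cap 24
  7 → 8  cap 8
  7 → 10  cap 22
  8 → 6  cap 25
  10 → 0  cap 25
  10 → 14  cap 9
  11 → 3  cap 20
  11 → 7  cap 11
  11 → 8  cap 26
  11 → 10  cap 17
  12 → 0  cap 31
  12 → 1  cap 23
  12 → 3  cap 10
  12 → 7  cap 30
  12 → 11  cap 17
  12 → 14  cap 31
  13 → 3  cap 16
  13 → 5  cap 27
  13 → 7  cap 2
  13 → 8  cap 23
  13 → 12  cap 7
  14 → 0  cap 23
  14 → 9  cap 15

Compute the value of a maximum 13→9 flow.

Maximum flow value: 32

augment #1: 13→5→9 bottleneck 6, total now 6
augment #2: 13→3→14→9 bottleneck 5, total now 11
augment #3: 13→5→14→9 bottleneck 10, total now 21
augment #4: 13→12→1→9 bottleneck 7, total now 28
augment #5: 13→5→6→12→1→9 bottleneck 4, total now 32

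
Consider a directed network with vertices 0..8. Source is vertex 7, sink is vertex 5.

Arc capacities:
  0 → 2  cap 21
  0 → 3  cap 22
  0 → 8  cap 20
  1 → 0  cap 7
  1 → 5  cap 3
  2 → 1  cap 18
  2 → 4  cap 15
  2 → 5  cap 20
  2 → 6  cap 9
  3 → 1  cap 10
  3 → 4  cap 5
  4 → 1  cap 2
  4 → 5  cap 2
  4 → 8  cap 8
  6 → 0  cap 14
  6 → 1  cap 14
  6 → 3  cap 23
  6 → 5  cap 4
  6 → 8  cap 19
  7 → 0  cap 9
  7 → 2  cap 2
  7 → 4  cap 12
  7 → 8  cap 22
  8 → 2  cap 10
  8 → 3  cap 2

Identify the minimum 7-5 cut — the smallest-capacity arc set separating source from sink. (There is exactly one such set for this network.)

Min-cut arcs: {(4,1), (4,5), (7,0), (7,2), (8,2), (8,3)} (total capacity 27)

augment #1: 7→2→5 push 2
augment #2: 7→4→5 push 2
augment #3: 7→0→2→5 push 9
augment #4: 7→4→1→5 push 2
augment #5: 7→8→2→5 push 9
augment #6: 7→8→2→1→5 push 1
augment #7: 7→8→3→1→2→6→5 push 1
augment #8: 7→8→3→1→0→2→6→5 push 1
max flow = 27; residual-reachable set from 7 gives S-side
cut edges (S→T): {(4,1), (4,5), (7,0), (7,2), (8,2), (8,3)} total cap 27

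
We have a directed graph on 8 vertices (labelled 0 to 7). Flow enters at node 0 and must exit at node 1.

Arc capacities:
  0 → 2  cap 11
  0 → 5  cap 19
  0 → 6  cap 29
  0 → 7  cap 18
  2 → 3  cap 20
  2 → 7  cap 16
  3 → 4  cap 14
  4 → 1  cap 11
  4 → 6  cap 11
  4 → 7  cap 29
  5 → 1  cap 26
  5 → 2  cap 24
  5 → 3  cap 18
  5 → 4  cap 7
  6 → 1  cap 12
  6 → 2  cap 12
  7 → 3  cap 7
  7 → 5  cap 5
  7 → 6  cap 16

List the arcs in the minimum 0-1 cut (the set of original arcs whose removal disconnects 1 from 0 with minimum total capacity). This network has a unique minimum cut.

Min-cut arcs: {(0,5), (4,1), (6,1), (7,5)} (total capacity 47)

augment #1: 0→5→1 push 19
augment #2: 0→6→1 push 12
augment #3: 0→7→5→1 push 5
augment #4: 0→2→3→4→1 push 11
max flow = 47; residual-reachable set from 0 gives S-side
cut edges (S→T): {(0,5), (4,1), (6,1), (7,5)} total cap 47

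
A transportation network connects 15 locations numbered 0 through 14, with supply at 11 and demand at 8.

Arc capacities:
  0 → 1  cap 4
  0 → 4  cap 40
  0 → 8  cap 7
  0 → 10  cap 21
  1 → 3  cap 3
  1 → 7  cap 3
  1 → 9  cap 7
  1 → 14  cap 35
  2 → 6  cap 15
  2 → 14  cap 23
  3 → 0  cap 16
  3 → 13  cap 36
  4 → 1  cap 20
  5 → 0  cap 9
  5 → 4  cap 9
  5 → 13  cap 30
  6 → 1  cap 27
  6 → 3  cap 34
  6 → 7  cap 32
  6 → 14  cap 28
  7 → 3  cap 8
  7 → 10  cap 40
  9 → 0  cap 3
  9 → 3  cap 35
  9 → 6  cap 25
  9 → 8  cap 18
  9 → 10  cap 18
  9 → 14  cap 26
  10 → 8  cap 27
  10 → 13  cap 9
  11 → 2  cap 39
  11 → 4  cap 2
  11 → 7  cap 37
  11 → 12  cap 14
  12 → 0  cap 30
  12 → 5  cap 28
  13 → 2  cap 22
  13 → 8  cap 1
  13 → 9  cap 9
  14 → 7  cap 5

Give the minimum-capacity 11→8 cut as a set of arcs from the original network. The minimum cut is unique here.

Min-cut arcs: {(0,8), (1,9), (10,8), (13,8), (13,9)} (total capacity 51)

augment #1: 11→7→10→8 push 27
augment #2: 11→12→0→8 push 7
augment #3: 11→4→1→9→8 push 2
augment #4: 11→7→3→13→8 push 1
augment #5: 11→2→6→1→9→8 push 5
augment #6: 11→7→3→13→9→8 push 7
augment #7: 11→7→10→13→9→8 push 2
max flow = 51; residual-reachable set from 11 gives S-side
cut edges (S→T): {(0,8), (1,9), (10,8), (13,8), (13,9)} total cap 51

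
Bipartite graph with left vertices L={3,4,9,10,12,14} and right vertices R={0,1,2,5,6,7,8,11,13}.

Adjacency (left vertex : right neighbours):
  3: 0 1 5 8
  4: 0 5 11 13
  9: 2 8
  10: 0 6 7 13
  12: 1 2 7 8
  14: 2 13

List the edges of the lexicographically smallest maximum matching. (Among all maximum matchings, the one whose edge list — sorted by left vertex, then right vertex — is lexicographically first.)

Lex-smallest maximum matching: {(3,0), (4,5), (9,2), (10,6), (12,1), (14,13)}

|M| = 6 (so the lex-smallest maximum matching has 6 edges)
process left vertices in ascending order; for each, take the smallest-labelled available neighbour that still permits 6 edges overall, or leave it unmatched if none does
lex-smallest matching: {3-0, 4-5, 9-2, 10-6, 12-1, 14-13}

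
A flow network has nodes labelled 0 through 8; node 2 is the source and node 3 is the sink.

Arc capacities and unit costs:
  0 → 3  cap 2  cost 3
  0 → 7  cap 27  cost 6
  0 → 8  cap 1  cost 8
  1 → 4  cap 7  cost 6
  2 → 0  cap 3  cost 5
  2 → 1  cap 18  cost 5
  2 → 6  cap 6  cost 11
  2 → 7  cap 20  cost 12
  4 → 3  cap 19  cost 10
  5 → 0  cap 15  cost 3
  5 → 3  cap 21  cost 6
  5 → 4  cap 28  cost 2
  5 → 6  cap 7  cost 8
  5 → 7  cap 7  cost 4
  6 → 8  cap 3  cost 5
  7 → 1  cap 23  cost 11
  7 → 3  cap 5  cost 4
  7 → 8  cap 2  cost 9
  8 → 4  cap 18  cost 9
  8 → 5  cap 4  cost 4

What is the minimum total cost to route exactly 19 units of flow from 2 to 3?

shortest-cost path #1: 2→0→3 push 2 @ unit cost 8 (adds 16)
shortest-cost path #2: 2→0→7→3 push 1 @ unit cost 15 (adds 15)
shortest-cost path #3: 2→7→3 push 4 @ unit cost 16 (adds 64)
shortest-cost path #4: 2→1→4→3 push 7 @ unit cost 21 (adds 147)
shortest-cost path #5: 2→7→0→8→5→3 push 1 @ unit cost 24 (adds 24)
shortest-cost path #6: 2→6→8→5→3 push 3 @ unit cost 26 (adds 78)
shortest-cost path #7: 2→7→8→4→3 push 1 @ unit cost 40 (adds 40)
total cost = 384

Minimum cost for 19 units: 384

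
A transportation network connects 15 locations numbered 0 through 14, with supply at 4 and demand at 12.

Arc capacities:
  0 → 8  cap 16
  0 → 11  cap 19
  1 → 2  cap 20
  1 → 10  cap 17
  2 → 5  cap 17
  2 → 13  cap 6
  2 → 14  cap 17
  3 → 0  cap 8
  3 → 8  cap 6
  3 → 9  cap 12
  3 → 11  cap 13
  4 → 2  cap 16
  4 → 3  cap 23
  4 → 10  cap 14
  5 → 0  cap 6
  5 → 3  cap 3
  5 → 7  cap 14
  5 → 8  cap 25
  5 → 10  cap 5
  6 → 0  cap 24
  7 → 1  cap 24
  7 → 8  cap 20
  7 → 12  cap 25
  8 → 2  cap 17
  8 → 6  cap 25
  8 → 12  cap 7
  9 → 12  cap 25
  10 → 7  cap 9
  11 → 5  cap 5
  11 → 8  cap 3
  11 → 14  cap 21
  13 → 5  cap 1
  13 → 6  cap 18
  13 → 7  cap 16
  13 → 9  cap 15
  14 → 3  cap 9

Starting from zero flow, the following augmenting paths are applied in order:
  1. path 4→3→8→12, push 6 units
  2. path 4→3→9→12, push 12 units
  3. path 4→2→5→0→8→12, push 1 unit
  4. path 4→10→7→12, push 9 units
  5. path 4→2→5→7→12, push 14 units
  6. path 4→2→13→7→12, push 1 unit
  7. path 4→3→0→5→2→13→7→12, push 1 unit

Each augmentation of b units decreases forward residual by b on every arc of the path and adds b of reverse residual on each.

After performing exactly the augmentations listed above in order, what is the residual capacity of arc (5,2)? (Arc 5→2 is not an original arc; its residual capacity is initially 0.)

Residual capacity of (5,2): 14

after path 1 (4→3→8→12, push 6): res(5,2)=0
after path 2 (4→3→9→12, push 12): res(5,2)=0
after path 3 (4→2→5→0→8→12, push 1): res(5,2)=1
after path 4 (4→10→7→12, push 9): res(5,2)=1
after path 5 (4→2→5→7→12, push 14): res(5,2)=15
after path 6 (4→2→13→7→12, push 1): res(5,2)=15
after path 7 (4→3→0→5→2→13→7→12, push 1): res(5,2)=14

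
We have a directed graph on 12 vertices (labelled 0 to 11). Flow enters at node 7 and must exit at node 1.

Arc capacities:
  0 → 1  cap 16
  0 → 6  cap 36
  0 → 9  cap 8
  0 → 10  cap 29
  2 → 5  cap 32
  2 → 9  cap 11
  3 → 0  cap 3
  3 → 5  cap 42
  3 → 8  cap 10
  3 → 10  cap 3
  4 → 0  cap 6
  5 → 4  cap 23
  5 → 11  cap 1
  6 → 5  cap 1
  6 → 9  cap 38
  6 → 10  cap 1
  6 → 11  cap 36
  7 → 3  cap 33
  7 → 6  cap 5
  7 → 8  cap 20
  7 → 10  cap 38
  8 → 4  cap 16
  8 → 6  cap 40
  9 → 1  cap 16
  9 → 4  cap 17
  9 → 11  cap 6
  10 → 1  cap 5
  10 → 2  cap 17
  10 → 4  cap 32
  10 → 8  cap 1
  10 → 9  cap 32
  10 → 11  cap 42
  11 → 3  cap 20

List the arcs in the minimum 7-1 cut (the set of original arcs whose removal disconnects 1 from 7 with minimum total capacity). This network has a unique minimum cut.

Min-cut arcs: {(3,0), (4,0), (9,1), (10,1)} (total capacity 30)

augment #1: 7→10→1 push 5
augment #2: 7→3→0→1 push 3
augment #3: 7→6→9→1 push 5
augment #4: 7→10→9→1 push 11
augment #5: 7→8→4→0→1 push 6
max flow = 30; residual-reachable set from 7 gives S-side
cut edges (S→T): {(3,0), (4,0), (9,1), (10,1)} total cap 30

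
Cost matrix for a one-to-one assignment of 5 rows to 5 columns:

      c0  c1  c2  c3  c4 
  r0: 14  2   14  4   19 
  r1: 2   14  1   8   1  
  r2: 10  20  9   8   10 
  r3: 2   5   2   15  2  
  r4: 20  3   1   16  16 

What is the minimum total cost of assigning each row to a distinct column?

optimal assignment: row0→col1 (cost 2), row1→col4 (cost 1), row2→col3 (cost 8), row3→col0 (cost 2), row4→col2 (cost 1)
total = 2 + 1 + 8 + 2 + 1 = 14

Minimum assignment cost: 14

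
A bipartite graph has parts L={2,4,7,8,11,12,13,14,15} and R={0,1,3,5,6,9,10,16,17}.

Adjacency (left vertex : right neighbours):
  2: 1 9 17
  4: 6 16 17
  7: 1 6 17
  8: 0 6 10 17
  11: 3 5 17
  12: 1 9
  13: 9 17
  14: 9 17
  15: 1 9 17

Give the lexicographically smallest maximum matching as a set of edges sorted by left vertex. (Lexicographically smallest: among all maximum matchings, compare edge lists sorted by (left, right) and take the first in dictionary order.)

Lex-smallest maximum matching: {(2,1), (4,16), (7,6), (8,0), (11,3), (12,9), (13,17)}

|M| = 7 (so the lex-smallest maximum matching has 7 edges)
process left vertices in ascending order; for each, take the smallest-labelled available neighbour that still permits 7 edges overall, or leave it unmatched if none does
lex-smallest matching: {2-1, 4-16, 7-6, 8-0, 11-3, 12-9, 13-17}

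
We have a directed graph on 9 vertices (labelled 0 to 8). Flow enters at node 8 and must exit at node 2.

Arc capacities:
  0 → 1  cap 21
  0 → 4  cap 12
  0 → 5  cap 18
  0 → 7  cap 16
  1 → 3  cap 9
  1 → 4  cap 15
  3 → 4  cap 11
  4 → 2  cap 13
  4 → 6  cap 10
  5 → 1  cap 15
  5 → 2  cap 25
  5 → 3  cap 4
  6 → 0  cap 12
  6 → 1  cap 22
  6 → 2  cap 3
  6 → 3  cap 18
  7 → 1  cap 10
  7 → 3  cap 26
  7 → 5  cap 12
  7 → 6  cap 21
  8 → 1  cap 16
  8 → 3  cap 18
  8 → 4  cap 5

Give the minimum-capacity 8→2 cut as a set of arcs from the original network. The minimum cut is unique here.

augment #1: 8→4→2 push 5
augment #2: 8→1→4→2 push 8
augment #3: 8→1→4→6→2 push 3
augment #4: 8→1→4→6→0→5→2 push 4
augment #5: 8→3→4→6→0→5→2 push 3
max flow = 23; residual-reachable set from 8 gives S-side
cut edges (S→T): {(4,2), (4,6)} total cap 23

Min-cut arcs: {(4,2), (4,6)} (total capacity 23)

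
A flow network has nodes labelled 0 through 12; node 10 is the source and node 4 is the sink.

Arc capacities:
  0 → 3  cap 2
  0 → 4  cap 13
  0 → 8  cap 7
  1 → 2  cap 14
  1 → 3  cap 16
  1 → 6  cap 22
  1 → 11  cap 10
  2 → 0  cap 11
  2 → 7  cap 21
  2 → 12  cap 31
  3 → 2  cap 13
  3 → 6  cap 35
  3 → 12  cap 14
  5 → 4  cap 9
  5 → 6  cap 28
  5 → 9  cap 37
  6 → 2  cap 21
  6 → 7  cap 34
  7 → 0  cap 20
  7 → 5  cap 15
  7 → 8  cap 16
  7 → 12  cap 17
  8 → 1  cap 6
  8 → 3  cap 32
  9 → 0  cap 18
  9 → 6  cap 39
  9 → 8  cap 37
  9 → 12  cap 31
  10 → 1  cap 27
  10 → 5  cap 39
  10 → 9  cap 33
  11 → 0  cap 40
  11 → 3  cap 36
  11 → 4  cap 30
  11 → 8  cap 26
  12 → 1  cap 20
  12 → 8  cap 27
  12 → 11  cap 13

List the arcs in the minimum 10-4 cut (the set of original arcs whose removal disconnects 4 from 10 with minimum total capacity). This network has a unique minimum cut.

Min-cut arcs: {(0,4), (1,11), (5,4), (12,11)} (total capacity 45)

augment #1: 10→5→4 push 9
augment #2: 10→1→11→4 push 10
augment #3: 10→9→0→4 push 13
augment #4: 10→9→12→11→4 push 13
max flow = 45; residual-reachable set from 10 gives S-side
cut edges (S→T): {(0,4), (1,11), (5,4), (12,11)} total cap 45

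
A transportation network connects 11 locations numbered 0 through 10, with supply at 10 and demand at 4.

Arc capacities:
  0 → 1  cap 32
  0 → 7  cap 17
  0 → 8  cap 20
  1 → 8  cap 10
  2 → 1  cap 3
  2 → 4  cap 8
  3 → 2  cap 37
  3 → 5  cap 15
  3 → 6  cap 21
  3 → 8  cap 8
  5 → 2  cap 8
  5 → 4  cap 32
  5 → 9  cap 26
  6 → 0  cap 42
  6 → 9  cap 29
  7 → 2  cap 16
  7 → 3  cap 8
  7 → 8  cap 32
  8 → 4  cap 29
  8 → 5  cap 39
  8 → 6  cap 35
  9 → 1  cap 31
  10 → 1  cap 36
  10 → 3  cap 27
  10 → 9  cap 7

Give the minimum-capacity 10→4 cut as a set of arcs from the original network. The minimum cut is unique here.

Min-cut arcs: {(1,8), (10,3)} (total capacity 37)

augment #1: 10→1→8→4 push 10
augment #2: 10→3→2→4 push 8
augment #3: 10→3→5→4 push 15
augment #4: 10→3→8→4 push 4
max flow = 37; residual-reachable set from 10 gives S-side
cut edges (S→T): {(1,8), (10,3)} total cap 37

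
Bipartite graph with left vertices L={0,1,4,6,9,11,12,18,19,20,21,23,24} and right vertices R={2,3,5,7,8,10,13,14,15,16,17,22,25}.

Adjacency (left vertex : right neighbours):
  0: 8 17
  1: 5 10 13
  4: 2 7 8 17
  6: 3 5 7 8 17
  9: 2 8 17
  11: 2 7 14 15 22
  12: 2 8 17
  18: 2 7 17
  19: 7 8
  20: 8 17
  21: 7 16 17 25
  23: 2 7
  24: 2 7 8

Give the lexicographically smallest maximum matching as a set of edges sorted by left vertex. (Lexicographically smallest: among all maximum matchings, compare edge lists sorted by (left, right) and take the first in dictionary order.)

|M| = 8 (so the lex-smallest maximum matching has 8 edges)
process left vertices in ascending order; for each, take the smallest-labelled available neighbour that still permits 8 edges overall, or leave it unmatched if none does
lex-smallest matching: {0-8, 1-5, 4-2, 6-3, 9-17, 11-14, 18-7, 21-16}

Lex-smallest maximum matching: {(0,8), (1,5), (4,2), (6,3), (9,17), (11,14), (18,7), (21,16)}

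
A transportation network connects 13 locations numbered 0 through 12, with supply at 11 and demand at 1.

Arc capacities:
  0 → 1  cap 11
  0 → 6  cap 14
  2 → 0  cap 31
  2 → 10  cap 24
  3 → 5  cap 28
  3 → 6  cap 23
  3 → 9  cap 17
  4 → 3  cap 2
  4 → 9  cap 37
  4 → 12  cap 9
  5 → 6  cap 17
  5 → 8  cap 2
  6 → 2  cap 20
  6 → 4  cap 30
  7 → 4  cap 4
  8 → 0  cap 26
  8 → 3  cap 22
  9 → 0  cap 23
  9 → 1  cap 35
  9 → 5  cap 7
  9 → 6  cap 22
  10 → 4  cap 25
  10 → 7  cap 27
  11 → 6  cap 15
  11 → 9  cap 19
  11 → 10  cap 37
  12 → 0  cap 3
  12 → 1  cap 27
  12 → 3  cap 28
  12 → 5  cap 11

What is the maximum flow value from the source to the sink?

Maximum flow value: 55

augment #1: 11→9→1 bottleneck 19, total now 19
augment #2: 11→6→2→0→1 bottleneck 11, total now 30
augment #3: 11→6→4→9→1 bottleneck 4, total now 34
augment #4: 11→10→4→9→1 bottleneck 12, total now 46
augment #5: 11→10→4→12→1 bottleneck 9, total now 55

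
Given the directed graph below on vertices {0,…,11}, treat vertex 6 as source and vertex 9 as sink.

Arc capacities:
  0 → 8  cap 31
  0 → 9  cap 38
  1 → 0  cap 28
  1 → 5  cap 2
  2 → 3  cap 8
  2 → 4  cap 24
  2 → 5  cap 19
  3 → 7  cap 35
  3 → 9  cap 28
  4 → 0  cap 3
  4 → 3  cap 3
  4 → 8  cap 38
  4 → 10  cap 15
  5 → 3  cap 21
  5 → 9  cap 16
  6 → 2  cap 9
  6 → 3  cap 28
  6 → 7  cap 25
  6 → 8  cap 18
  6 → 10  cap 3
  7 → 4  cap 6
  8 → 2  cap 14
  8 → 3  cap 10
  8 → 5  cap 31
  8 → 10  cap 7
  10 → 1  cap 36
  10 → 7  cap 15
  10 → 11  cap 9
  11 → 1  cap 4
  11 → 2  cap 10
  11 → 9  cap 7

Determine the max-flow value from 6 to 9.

Maximum flow value: 64

augment #1: 6→3→9 bottleneck 28, total now 28
augment #2: 6→2→5→9 bottleneck 9, total now 37
augment #3: 6→8→5→9 bottleneck 7, total now 44
augment #4: 6→10→11→9 bottleneck 3, total now 47
augment #5: 6→7→4→0→9 bottleneck 3, total now 50
augment #6: 6→8→10→11→9 bottleneck 4, total now 54
augment #7: 6→8→10→1→0→9 bottleneck 3, total now 57
augment #8: 6→7→4→10→1→0→9 bottleneck 3, total now 60
augment #9: 6→8→2→4→10→1→0→9 bottleneck 4, total now 64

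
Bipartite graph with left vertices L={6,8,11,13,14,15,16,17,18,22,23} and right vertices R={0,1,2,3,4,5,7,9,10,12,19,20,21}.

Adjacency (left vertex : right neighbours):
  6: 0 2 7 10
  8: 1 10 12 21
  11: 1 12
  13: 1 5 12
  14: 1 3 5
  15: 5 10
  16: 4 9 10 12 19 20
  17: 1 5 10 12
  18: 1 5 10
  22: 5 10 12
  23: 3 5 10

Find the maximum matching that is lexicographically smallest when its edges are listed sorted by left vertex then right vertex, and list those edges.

Lex-smallest maximum matching: {(6,0), (8,21), (11,1), (13,5), (14,3), (15,10), (16,4), (17,12)}

|M| = 8 (so the lex-smallest maximum matching has 8 edges)
process left vertices in ascending order; for each, take the smallest-labelled available neighbour that still permits 8 edges overall, or leave it unmatched if none does
lex-smallest matching: {6-0, 8-21, 11-1, 13-5, 14-3, 15-10, 16-4, 17-12}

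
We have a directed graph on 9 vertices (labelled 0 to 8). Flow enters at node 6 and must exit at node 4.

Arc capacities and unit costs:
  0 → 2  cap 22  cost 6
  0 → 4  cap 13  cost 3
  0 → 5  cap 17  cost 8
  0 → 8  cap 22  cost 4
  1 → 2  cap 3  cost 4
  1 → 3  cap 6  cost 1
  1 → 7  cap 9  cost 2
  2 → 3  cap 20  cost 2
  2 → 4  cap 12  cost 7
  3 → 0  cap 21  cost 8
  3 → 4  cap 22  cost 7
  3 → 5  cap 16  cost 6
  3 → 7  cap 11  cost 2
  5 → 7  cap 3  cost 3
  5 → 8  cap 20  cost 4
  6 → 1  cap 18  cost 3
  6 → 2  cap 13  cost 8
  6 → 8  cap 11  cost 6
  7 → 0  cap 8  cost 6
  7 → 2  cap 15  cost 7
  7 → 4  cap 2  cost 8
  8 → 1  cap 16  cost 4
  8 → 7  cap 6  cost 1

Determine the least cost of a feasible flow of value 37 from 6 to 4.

shortest-cost path #1: 6→1→3→4 push 6 @ unit cost 11 (adds 66)
shortest-cost path #2: 6→1→7→4 push 2 @ unit cost 13 (adds 26)
shortest-cost path #3: 6→1→2→4 push 3 @ unit cost 14 (adds 42)
shortest-cost path #4: 6→1→7→0→4 push 7 @ unit cost 14 (adds 98)
shortest-cost path #5: 6→2→4 push 9 @ unit cost 15 (adds 135)
shortest-cost path #6: 6→8→7→0→4 push 1 @ unit cost 16 (adds 16)
shortest-cost path #7: 6→2→3→4 push 4 @ unit cost 17 (adds 68)
shortest-cost path #8: 6→8→7→2→3→4 push 5 @ unit cost 23 (adds 115)
total cost = 566

Minimum cost for 37 units: 566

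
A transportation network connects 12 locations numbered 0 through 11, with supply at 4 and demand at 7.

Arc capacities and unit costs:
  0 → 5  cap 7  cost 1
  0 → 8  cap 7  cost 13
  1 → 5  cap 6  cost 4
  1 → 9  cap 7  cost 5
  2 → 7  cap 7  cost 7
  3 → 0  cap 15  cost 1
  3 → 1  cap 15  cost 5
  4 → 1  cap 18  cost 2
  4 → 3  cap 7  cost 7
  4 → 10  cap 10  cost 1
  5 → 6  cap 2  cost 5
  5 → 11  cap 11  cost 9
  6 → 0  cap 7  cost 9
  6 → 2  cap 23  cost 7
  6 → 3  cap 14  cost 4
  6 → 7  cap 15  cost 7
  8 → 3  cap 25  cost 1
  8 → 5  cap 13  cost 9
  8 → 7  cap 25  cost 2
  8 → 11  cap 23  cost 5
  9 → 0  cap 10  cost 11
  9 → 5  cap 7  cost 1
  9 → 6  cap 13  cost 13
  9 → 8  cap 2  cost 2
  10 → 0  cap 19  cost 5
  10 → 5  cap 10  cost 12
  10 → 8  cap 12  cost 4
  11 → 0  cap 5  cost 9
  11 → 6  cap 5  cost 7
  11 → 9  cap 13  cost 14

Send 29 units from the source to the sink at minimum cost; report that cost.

Minimum cost for 29 units: 511

shortest-cost path #1: 4→10→8→7 push 10 @ unit cost 7 (adds 70)
shortest-cost path #2: 4→1→9→8→7 push 2 @ unit cost 11 (adds 22)
shortest-cost path #3: 4→1→5→6→7 push 2 @ unit cost 18 (adds 36)
shortest-cost path #4: 4→3→0→8→7 push 7 @ unit cost 23 (adds 161)
shortest-cost path #5: 4→1→9→6→7 push 5 @ unit cost 27 (adds 135)
shortest-cost path #6: 4→1→5→11→6→7 push 3 @ unit cost 29 (adds 87)
total cost = 511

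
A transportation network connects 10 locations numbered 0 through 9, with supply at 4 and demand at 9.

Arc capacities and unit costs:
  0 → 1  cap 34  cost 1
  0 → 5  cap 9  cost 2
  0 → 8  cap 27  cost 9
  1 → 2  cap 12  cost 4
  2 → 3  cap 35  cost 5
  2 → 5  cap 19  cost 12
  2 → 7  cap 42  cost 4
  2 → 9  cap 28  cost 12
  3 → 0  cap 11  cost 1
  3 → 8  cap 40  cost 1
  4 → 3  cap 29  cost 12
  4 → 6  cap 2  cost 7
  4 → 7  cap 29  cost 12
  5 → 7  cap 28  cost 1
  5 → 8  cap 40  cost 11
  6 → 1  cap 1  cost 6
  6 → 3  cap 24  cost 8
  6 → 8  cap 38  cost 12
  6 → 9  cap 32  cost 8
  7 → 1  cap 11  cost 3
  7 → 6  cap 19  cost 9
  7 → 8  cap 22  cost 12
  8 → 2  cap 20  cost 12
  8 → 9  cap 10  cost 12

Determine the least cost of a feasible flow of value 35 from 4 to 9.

Minimum cost for 35 units: 951

shortest-cost path #1: 4→6→9 push 2 @ unit cost 15 (adds 30)
shortest-cost path #2: 4→3→8→9 push 10 @ unit cost 25 (adds 250)
shortest-cost path #3: 4→7→6→9 push 19 @ unit cost 29 (adds 551)
shortest-cost path #4: 4→3→0→1→2→9 push 4 @ unit cost 30 (adds 120)
total cost = 951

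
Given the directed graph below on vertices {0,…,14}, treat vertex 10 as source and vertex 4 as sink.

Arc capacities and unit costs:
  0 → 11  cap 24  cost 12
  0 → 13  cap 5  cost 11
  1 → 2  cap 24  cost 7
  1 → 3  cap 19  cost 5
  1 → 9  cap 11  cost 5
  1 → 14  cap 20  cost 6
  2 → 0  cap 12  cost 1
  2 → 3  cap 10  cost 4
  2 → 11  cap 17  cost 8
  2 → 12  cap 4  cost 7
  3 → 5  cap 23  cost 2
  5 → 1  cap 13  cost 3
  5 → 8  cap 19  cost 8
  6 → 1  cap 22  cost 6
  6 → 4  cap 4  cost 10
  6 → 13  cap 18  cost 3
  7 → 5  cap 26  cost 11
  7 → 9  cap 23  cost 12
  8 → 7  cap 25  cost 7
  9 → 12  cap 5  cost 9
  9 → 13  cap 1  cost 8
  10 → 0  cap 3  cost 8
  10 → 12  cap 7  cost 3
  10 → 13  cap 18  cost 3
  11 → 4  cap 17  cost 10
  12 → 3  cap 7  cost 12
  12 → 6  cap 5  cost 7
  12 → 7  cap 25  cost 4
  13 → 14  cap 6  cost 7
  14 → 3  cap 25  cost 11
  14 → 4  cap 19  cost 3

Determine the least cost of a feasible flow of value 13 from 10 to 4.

Minimum cost for 13 units: 241

shortest-cost path #1: 10→13→14→4 push 6 @ unit cost 13 (adds 78)
shortest-cost path #2: 10→12→6→4 push 4 @ unit cost 20 (adds 80)
shortest-cost path #3: 10→12→6→1→14→4 push 1 @ unit cost 25 (adds 25)
shortest-cost path #4: 10→12→3→5→1→14→4 push 2 @ unit cost 29 (adds 58)
total cost = 241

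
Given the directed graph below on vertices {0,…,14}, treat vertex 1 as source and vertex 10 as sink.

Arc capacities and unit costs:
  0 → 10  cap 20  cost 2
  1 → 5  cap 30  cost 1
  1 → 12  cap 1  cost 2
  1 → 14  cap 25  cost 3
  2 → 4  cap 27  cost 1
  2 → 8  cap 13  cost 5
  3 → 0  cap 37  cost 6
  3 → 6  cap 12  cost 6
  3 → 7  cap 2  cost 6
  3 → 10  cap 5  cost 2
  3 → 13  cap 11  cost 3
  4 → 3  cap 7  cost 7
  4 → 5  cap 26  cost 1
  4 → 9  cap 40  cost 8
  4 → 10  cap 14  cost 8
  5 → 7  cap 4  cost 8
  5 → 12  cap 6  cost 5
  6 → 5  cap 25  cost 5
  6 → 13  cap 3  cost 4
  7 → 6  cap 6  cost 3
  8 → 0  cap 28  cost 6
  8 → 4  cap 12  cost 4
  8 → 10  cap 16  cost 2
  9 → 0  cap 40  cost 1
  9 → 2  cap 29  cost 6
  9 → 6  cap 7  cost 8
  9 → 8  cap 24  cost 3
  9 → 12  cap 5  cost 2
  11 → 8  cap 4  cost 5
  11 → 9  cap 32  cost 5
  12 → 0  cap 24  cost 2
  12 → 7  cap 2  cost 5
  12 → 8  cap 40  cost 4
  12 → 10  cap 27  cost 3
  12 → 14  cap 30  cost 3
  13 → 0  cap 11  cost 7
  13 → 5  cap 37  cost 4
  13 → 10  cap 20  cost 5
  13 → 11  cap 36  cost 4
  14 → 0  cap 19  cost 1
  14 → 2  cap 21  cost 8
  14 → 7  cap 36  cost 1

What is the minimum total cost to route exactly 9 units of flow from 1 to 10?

Minimum cost for 9 units: 53

shortest-cost path #1: 1→12→10 push 1 @ unit cost 5 (adds 5)
shortest-cost path #2: 1→14→0→10 push 8 @ unit cost 6 (adds 48)
total cost = 53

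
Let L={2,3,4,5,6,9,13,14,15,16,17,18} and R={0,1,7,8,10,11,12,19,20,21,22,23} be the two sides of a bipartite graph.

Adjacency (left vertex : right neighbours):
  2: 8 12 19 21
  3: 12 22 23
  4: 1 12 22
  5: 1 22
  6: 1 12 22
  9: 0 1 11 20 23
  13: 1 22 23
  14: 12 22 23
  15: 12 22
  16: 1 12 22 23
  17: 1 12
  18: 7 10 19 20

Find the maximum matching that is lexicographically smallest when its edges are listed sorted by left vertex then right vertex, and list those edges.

|M| = 7 (so the lex-smallest maximum matching has 7 edges)
process left vertices in ascending order; for each, take the smallest-labelled available neighbour that still permits 7 edges overall, or leave it unmatched if none does
lex-smallest matching: {2-8, 3-12, 4-1, 5-22, 9-0, 13-23, 18-7}

Lex-smallest maximum matching: {(2,8), (3,12), (4,1), (5,22), (9,0), (13,23), (18,7)}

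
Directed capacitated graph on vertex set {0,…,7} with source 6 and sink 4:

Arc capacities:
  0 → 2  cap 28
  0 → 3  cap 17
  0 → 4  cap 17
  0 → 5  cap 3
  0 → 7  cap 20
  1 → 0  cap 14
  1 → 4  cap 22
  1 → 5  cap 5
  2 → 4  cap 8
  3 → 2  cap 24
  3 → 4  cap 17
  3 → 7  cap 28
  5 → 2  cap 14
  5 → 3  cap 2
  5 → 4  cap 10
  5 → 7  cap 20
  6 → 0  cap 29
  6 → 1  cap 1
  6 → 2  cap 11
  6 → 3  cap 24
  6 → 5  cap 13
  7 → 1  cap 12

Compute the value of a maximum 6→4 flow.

Maximum flow value: 65

augment #1: 6→0→4 bottleneck 17, total now 17
augment #2: 6→1→4 bottleneck 1, total now 18
augment #3: 6→2→4 bottleneck 8, total now 26
augment #4: 6→3→4 bottleneck 17, total now 43
augment #5: 6→5→4 bottleneck 10, total now 53
augment #6: 6→0→7→1→4 bottleneck 12, total now 65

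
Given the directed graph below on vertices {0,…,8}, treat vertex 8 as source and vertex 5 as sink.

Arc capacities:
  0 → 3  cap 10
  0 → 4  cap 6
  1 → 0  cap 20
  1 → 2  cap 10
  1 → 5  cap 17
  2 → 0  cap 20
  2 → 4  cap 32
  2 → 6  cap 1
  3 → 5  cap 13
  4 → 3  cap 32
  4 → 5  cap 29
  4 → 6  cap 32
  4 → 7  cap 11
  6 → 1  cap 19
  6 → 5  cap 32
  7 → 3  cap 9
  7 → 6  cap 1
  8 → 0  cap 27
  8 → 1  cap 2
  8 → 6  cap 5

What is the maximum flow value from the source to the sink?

augment #1: 8→1→5 bottleneck 2, total now 2
augment #2: 8→6→5 bottleneck 5, total now 7
augment #3: 8→0→3→5 bottleneck 10, total now 17
augment #4: 8→0→4→5 bottleneck 6, total now 23

Maximum flow value: 23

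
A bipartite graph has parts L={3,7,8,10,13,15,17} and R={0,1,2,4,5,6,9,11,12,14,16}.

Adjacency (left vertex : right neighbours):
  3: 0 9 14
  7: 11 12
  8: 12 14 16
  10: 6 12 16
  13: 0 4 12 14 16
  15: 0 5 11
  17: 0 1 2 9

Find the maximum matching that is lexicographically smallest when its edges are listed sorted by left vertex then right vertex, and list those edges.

|M| = 7 (so the lex-smallest maximum matching has 7 edges)
process left vertices in ascending order; for each, take the smallest-labelled available neighbour that still permits 7 edges overall, or leave it unmatched if none does
lex-smallest matching: {3-0, 7-11, 8-12, 10-6, 13-4, 15-5, 17-1}

Lex-smallest maximum matching: {(3,0), (7,11), (8,12), (10,6), (13,4), (15,5), (17,1)}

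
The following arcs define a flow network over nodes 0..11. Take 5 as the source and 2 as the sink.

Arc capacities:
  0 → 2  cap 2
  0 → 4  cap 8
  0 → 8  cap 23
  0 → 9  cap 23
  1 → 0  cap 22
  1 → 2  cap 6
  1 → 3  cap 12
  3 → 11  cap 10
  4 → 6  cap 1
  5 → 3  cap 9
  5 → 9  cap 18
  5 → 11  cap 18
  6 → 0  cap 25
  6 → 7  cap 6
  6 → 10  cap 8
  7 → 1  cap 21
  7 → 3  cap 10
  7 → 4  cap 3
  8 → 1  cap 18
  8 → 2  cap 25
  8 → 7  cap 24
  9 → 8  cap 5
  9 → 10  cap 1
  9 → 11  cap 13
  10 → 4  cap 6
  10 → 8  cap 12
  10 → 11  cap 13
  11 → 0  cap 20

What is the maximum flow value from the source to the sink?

Maximum flow value: 26

augment #1: 5→9→8→2 bottleneck 5, total now 5
augment #2: 5→11→0→2 bottleneck 2, total now 7
augment #3: 5→9→10→8→2 bottleneck 1, total now 8
augment #4: 5→11→0→8→2 bottleneck 16, total now 24
augment #5: 5→3→11→0→8→2 bottleneck 2, total now 26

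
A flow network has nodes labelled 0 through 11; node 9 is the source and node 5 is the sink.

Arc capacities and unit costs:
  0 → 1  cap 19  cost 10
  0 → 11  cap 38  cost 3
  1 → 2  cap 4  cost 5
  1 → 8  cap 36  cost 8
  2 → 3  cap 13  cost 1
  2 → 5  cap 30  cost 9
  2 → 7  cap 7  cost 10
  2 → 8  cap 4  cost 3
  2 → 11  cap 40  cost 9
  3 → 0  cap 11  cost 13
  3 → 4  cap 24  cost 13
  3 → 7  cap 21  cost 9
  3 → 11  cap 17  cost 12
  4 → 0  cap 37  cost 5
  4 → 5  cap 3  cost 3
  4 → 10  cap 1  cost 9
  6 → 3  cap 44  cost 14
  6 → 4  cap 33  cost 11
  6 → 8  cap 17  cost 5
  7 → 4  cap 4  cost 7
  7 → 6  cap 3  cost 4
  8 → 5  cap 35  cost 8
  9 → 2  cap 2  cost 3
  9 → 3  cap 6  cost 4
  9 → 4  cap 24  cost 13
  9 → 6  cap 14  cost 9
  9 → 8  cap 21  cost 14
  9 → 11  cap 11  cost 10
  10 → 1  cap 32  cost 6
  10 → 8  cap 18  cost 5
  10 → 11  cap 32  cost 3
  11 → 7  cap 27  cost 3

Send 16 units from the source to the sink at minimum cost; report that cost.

Minimum cost for 16 units: 314

shortest-cost path #1: 9→2→5 push 2 @ unit cost 12 (adds 24)
shortest-cost path #2: 9→4→5 push 3 @ unit cost 16 (adds 48)
shortest-cost path #3: 9→8→5 push 11 @ unit cost 22 (adds 242)
total cost = 314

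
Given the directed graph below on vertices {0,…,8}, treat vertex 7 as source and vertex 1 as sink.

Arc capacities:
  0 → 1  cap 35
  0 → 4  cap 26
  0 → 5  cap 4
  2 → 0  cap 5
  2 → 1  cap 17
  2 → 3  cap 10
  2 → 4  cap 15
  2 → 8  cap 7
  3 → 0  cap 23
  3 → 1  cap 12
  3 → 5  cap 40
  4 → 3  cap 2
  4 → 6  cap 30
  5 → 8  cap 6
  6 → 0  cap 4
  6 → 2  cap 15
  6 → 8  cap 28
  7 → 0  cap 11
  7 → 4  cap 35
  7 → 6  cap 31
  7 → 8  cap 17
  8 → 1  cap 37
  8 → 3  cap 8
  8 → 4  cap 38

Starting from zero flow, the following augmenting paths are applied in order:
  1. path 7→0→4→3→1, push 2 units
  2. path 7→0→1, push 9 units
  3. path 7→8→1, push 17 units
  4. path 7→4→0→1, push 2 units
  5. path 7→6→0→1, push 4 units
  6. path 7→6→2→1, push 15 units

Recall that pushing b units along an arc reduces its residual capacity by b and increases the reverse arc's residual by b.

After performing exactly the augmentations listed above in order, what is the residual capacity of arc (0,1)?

after path 1 (7→0→4→3→1, push 2): res(0,1)=35
after path 2 (7→0→1, push 9): res(0,1)=26
after path 3 (7→8→1, push 17): res(0,1)=26
after path 4 (7→4→0→1, push 2): res(0,1)=24
after path 5 (7→6→0→1, push 4): res(0,1)=20
after path 6 (7→6→2→1, push 15): res(0,1)=20

Residual capacity of (0,1): 20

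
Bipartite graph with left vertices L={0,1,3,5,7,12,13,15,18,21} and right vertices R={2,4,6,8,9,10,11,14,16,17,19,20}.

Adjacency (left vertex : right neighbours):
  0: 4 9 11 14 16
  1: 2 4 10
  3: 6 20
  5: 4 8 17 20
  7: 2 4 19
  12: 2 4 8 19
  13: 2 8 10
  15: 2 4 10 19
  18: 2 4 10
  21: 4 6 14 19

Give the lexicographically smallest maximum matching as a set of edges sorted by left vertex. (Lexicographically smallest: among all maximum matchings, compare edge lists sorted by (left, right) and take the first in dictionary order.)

Lex-smallest maximum matching: {(0,9), (1,2), (3,6), (5,17), (7,4), (12,8), (13,10), (15,19), (21,14)}

|M| = 9 (so the lex-smallest maximum matching has 9 edges)
process left vertices in ascending order; for each, take the smallest-labelled available neighbour that still permits 9 edges overall, or leave it unmatched if none does
lex-smallest matching: {0-9, 1-2, 3-6, 5-17, 7-4, 12-8, 13-10, 15-19, 21-14}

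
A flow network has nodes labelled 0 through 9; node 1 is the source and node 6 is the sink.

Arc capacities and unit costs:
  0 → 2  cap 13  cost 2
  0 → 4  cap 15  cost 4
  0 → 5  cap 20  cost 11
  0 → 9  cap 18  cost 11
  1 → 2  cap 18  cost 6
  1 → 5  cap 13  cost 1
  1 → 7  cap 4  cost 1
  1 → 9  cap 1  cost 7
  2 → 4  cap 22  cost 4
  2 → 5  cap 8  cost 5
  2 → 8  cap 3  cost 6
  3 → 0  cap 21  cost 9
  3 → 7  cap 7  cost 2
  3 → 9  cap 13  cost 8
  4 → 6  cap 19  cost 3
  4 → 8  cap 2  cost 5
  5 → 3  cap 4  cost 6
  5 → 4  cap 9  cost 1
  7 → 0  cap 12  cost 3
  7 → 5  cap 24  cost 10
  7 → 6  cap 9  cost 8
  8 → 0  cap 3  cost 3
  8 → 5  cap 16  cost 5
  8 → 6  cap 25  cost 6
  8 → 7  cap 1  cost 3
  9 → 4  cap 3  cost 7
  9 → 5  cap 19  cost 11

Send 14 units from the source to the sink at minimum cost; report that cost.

Minimum cost for 14 units: 94

shortest-cost path #1: 1→5→4→6 push 9 @ unit cost 5 (adds 45)
shortest-cost path #2: 1→7→6 push 4 @ unit cost 9 (adds 36)
shortest-cost path #3: 1→2→4→6 push 1 @ unit cost 13 (adds 13)
total cost = 94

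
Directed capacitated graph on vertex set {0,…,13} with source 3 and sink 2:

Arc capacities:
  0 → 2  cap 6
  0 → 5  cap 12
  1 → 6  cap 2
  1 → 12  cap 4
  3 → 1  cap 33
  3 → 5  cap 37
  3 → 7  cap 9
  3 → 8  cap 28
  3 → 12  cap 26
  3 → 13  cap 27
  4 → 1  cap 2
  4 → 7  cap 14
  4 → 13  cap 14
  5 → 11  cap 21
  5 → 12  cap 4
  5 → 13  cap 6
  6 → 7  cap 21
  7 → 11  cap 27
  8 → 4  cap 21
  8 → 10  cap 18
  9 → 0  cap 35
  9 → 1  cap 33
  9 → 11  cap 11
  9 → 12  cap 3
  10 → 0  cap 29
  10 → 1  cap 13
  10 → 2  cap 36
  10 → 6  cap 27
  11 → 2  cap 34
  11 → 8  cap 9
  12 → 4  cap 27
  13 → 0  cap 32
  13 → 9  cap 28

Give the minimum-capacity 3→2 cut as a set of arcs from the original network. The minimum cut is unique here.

Min-cut arcs: {(0,2), (8,10), (11,2)} (total capacity 58)

augment #1: 3→5→11→2 push 21
augment #2: 3→7→11→2 push 9
augment #3: 3→8→10→2 push 18
augment #4: 3→13→0→2 push 6
augment #5: 3→13→9→11→2 push 4
max flow = 58; residual-reachable set from 3 gives S-side
cut edges (S→T): {(0,2), (8,10), (11,2)} total cap 58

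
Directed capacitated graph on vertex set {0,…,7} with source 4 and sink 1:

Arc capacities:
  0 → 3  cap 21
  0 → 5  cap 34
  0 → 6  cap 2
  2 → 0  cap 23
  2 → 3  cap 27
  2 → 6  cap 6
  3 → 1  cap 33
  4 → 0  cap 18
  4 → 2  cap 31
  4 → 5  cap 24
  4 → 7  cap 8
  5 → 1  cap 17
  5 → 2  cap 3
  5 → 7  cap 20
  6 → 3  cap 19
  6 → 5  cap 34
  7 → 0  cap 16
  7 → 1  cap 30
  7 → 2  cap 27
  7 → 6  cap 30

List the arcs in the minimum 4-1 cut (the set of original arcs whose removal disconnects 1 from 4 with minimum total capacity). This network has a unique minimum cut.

Min-cut arcs: {(3,1), (4,7), (5,1), (5,7)} (total capacity 78)

augment #1: 4→5→1 push 17
augment #2: 4→7→1 push 8
augment #3: 4→0→3→1 push 18
augment #4: 4→2→3→1 push 15
augment #5: 4→5→7→1 push 7
augment #6: 4→2→0→5→7→1 push 13
max flow = 78; residual-reachable set from 4 gives S-side
cut edges (S→T): {(3,1), (4,7), (5,1), (5,7)} total cap 78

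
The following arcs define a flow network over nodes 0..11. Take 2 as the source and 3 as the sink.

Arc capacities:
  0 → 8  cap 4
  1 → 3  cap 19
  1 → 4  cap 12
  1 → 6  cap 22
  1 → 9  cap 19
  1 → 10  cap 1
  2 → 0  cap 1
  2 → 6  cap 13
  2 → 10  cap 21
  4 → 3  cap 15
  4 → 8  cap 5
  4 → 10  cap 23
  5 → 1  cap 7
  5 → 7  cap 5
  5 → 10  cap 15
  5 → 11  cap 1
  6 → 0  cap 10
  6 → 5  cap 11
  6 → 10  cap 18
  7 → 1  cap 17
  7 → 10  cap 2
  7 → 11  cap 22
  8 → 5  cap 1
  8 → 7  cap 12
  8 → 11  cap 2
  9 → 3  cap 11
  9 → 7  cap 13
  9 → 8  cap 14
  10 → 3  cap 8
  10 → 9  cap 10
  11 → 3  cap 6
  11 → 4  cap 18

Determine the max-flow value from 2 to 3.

Maximum flow value: 32

augment #1: 2→10→3 bottleneck 8, total now 8
augment #2: 2→10→9→3 bottleneck 10, total now 18
augment #3: 2→0→8→11→3 bottleneck 1, total now 19
augment #4: 2→6→5→1→3 bottleneck 7, total now 26
augment #5: 2→6→5→11→3 bottleneck 1, total now 27
augment #6: 2→6→0→8→11→3 bottleneck 1, total now 28
augment #7: 2→6→5→7→1→3 bottleneck 3, total now 31
augment #8: 2→6→0→8→7→1→3 bottleneck 1, total now 32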